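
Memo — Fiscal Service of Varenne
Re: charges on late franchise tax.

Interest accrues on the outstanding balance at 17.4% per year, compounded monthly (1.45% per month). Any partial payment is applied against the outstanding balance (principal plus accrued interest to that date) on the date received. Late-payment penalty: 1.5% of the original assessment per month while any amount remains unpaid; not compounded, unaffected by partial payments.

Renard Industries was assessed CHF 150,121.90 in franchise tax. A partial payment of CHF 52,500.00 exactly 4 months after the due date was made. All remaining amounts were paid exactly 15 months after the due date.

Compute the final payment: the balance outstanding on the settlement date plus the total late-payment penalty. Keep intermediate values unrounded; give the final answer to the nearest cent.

Balance at month 4: CHF 150,121.9000 × (1 + 0.0145)^4 = CHF 159,020.1863…
After CHF 52,500.00 payment: CHF 159,020.1863… − CHF 52,500.00 = CHF 106,520.1863…
Balance at month 15: CHF 106,520.1863… × (1 + 0.0145)^11 = CHF 124,797.0968…
Penalty: 15 × 1.5% × CHF 150,121.90 = CHF 33,777.43…
Final settlement = outstanding balance + penalty = CHF 124,797.0968… + CHF 33,777.43… = CHF 158,574.52

CHF 158,574.52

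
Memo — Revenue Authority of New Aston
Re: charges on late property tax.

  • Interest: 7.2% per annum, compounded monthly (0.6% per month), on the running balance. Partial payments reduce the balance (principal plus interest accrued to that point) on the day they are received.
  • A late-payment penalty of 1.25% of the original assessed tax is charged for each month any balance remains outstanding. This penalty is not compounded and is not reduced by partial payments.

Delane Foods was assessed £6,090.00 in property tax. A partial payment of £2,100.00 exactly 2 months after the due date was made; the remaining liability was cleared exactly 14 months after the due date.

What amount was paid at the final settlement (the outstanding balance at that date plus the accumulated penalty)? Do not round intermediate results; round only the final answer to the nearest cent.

£5,431.46

Balance at month 2: £6,090.0000 × (1 + 0.006)^2 = £6,163.2992…
After £2,100.00 payment: £6,163.2992… − £2,100.00 = £4,063.2992…
Balance at month 14: £4,063.2992… × (1 + 0.006)^12 = £4,365.7069…
Penalty: 14 × 1.25% × £6,090.00 = £1,065.75
Final settlement = outstanding balance + penalty = £4,365.7069… + £1,065.75 = £5,431.46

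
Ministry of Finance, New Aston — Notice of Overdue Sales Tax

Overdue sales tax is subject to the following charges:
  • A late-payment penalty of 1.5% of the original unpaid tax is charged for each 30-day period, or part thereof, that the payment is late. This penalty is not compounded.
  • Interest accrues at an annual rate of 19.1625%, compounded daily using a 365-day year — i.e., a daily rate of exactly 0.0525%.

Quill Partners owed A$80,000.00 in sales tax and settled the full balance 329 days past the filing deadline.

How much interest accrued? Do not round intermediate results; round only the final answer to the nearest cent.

A$15,078.83

Interest: A$80,000.00 × ((1 + 0.000525)^329 − 1) = A$80,000.00 × 0.18848534… = A$15,078.8275…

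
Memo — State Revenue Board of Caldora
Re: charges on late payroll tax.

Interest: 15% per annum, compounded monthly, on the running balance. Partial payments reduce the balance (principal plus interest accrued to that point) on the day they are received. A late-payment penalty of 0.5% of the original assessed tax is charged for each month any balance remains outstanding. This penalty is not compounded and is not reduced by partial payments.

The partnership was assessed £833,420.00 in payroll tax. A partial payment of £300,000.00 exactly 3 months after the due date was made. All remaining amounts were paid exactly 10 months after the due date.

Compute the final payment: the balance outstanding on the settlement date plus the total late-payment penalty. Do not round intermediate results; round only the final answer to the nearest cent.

Monthly rate = 15% ÷ 12 = 1.25%
Balance at month 3: £833,420.0000 × (1 + 0.0125)^3 = £865,065.5434…
After £300,000.00 payment: £865,065.5434… − £300,000.00 = £565,065.5434…
Balance at month 10: £565,065.5434… × (1 + 0.0125)^7 = £616,402.0138…
Penalty: 10 × 0.5% × £833,420.00 = £41,671.00
Final settlement = outstanding balance + penalty = £616,402.0138… + £41,671.00 = £658,073.01

£658,073.01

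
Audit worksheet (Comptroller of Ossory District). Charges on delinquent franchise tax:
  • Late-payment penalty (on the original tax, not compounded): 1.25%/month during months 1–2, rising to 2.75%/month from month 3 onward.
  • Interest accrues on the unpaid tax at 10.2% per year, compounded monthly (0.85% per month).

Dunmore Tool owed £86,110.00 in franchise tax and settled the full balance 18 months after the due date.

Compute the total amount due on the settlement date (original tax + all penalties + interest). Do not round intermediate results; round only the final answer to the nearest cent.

£140,322.42

Penalty, months 1–2: 2 × 1.25% × £86,110.00 = £2,152.75
Penalty, months 3–18: 16 × 2.75% × £86,110.00 = £37,888.40
Interest: £86,110.00 × ((1 + 0.0085)^18 − 1) = £86,110.00 × 0.1645717… = £14,171.2722…
Total = £86,110.00 + £40,041.1500 + £14,171.2722… = £140,322.42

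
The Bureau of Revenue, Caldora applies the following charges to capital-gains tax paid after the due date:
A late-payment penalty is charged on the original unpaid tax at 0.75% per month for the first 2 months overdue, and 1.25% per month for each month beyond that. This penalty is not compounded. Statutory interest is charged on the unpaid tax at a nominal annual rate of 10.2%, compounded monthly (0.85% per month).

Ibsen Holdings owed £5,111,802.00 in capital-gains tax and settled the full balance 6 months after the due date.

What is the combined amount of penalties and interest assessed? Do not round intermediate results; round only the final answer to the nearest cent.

Penalty, months 1–2: 2 × 0.75% × £5,111,802.00 = £76,677.03
Penalty, months 3–6: 4 × 1.25% × £5,111,802.00 = £255,590.10
Interest: £5,111,802.00 × ((1 + 0.0085)^6 − 1) = £5,111,802.00 × 0.0520961… = £266,305.0047…
Penalties + interest = £332,267.1300 + £266,305.0047… = £598,572.13

£598,572.13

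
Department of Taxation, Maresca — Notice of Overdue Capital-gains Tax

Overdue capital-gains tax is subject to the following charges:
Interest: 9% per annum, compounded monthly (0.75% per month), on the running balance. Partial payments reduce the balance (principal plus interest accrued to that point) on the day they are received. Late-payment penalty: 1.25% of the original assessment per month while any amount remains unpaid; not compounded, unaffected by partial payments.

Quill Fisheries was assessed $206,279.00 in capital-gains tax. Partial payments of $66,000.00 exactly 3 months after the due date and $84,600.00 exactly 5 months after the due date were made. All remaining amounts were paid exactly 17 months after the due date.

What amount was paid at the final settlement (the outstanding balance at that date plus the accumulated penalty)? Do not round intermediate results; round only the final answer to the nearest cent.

Balance at month 3: $206,279.0000 × (1 + 0.0075)^3 = $210,955.1741…
After $66,000.00 payment: $210,955.1741… − $66,000.00 = $144,955.1741…
Balance at month 5: $144,955.1741… × (1 + 0.0075)^2 = $147,137.6554…
After $84,600.00 payment: $147,137.6554… − $84,600.00 = $62,537.6554…
Balance at month 17: $62,537.6554… × (1 + 0.0075)^12 = $68,404.1189…
Penalty: 17 × 1.25% × $206,279.00 = $43,834.29…
Final settlement = outstanding balance + penalty = $68,404.1189… + $43,834.29… = $112,238.41

$112,238.41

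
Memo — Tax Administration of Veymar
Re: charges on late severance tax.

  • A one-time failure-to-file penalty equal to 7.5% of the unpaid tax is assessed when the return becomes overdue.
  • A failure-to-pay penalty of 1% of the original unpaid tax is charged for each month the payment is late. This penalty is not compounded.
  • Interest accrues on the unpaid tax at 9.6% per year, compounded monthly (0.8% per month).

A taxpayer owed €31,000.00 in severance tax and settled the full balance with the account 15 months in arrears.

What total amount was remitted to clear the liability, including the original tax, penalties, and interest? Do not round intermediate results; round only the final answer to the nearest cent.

Failure-to-file penalty: 7.5% × €31,000.00 = €2,325.00
Failure-to-pay penalty = 1% × €31,000.00 × 15 mo = €4,650.00
Interest: €31,000.00 × ((1 + 0.008)^15 − 1) = €31,000.00 × 0.1269587… = €3,935.7182…
Total = €31,000.00 + €6,975.0000 + €3,935.7182… = €41,910.72

€41,910.72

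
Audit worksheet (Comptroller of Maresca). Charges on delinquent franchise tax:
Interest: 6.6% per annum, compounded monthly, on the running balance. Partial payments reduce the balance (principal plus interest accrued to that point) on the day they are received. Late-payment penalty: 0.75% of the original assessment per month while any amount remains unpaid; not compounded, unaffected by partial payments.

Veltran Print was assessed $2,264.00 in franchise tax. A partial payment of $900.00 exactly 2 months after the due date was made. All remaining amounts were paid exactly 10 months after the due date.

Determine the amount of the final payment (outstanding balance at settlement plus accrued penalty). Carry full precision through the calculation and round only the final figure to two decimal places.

Monthly rate = 6.6% ÷ 12 = 0.55%
Balance at month 2: $2,264.0000 × (1 + 0.0055)^2 = $2,288.9725…
After $900.00 payment: $2,288.9725… − $900.00 = $1,388.9725…
Balance at month 10: $1,388.9725… × (1 + 0.0055)^8 = $1,451.2768…
Penalty: 10 × 0.75% × $2,264.00 = $169.80
Final settlement = outstanding balance + penalty = $1,451.2768… + $169.80 = $1,621.08

$1,621.08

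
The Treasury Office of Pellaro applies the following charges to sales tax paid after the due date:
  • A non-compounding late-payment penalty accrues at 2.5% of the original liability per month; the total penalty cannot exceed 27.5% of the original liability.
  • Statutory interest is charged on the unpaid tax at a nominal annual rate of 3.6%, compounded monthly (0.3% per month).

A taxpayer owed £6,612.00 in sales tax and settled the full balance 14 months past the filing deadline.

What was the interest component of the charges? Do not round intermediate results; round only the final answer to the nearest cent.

Interest: £6,612.00 × ((1 + 0.003)^14 − 1) = £6,612.00 × 0.0428289… = £283.1848…

£283.18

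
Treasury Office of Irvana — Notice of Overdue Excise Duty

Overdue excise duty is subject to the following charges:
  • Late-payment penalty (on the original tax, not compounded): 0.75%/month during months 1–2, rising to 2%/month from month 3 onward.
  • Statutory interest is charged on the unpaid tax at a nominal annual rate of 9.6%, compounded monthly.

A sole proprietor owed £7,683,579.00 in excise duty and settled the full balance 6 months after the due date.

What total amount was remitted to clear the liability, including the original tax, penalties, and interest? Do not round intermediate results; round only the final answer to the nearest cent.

Penalty, months 1–2: 2 × 0.75% × £7,683,579.00 = £115,253.69…
Penalty, months 3–6: 4 × 2% × £7,683,579.00 = £614,686.32
Interest (9.6%/yr ÷ 12 = 0.8%/month): £7,683,579.00 × ((1 + 0.008)^6 − 1) = £376,267.1813…
Total = £7,683,579.00 + £729,940.0050 + £376,267.1813… = £8,789,786.19

£8,789,786.19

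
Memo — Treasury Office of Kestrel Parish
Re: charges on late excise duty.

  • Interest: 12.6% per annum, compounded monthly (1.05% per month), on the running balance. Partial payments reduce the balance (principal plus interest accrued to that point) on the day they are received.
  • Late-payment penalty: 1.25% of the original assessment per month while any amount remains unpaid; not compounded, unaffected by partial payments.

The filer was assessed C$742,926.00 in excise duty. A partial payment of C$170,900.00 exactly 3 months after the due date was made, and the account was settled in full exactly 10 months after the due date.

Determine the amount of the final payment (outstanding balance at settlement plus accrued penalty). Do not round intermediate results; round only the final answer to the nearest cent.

C$733,726.12

Balance at month 3: C$742,926.0000 × (1 + 0.0105)^3 = C$766,574.7518…
After C$170,900.00 payment: C$766,574.7518… − C$170,900.00 = C$595,674.7518…
Balance at month 10: C$595,674.7518… × (1 + 0.0105)^7 = C$640,860.3719…
Penalty: 10 × 1.25% × C$742,926.00 = C$92,865.75
Final settlement = outstanding balance + penalty = C$640,860.3719… + C$92,865.75 = C$733,726.12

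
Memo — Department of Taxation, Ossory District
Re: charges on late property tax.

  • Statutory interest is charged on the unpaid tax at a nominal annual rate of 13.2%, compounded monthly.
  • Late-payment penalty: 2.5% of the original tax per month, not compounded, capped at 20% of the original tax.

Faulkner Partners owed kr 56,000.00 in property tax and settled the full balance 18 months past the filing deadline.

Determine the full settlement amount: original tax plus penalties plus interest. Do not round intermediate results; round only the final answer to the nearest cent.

kr 79,388.14

Penalty (uncapped): 18 × 2.5% × kr 56,000.00 = kr 25,200.00; cap = 20% × kr 56,000.00 = kr 11,200.00 → penalty = kr 11,200.00
Interest (13.2%/yr ÷ 12 = 1.1%/month): kr 56,000.00 × ((1 + 0.011)^18 − 1) = kr 12,188.1374…
Total = kr 56,000.00 + kr 11,200.0000 + kr 12,188.1374… = kr 79,388.14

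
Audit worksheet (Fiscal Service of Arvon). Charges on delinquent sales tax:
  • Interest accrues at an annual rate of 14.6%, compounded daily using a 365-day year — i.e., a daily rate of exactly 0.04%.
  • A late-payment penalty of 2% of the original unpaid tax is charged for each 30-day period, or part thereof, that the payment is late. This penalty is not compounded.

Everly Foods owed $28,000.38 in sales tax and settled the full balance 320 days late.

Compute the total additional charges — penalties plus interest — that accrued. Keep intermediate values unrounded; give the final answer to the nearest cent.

$9,982.81

Penalty periods: ⌈320/30⌉ = 11; penalty = 11 × 2% × $28,000.38 = $6,160.08…
Interest: $28,000.38 × ((1 + 0.0004)^320 − 1) = $28,000.38 × 0.13652392… = $3,822.7215…
Penalties + interest = $6,160.0836 + $3,822.7215… = $9,982.81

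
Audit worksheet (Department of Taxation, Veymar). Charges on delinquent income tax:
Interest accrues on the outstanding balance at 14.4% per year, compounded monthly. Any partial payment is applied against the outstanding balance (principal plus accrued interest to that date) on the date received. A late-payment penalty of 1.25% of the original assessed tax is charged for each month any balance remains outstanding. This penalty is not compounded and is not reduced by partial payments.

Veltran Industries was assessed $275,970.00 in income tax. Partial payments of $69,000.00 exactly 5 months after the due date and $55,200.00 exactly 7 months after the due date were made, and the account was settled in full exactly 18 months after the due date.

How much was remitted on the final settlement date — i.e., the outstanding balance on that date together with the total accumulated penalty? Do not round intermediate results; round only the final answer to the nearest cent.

Monthly rate = 14.4% ÷ 12 = 1.2%
Balance at month 5: $275,970.0000 × (1 + 0.012)^5 = $292,930.3942…
After $69,000.00 payment: $292,930.3942… − $69,000.00 = $223,930.3942…
Balance at month 7: $223,930.3942… × (1 + 0.012)^2 = $229,336.9697…
After $55,200.00 payment: $229,336.9697… − $55,200.00 = $174,136.9697…
Balance at month 18: $174,136.9697… × (1 + 0.012)^11 = $198,553.0763…
Penalty: 18 × 1.25% × $275,970.00 = $62,093.25
Final settlement = outstanding balance + penalty = $198,553.0763… + $62,093.25 = $260,646.33

$260,646.33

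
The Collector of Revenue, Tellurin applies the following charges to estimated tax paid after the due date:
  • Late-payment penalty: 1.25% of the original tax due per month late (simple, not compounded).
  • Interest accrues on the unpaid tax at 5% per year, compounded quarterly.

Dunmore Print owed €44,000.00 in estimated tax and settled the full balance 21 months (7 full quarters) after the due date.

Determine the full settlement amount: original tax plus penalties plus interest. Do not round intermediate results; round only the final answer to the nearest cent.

Late-payment penalty = 1.25% × €44,000.00 × 21 mo = €11,550.00
Interest (5%/yr ÷ 4 = 1.25%/quarter): €44,000.00 × ((1 + 0.0125)^7 − 1) = €3,997.4207…
Total = €44,000.00 + €11,550.0000 + €3,997.4207… = €59,547.42

€59,547.42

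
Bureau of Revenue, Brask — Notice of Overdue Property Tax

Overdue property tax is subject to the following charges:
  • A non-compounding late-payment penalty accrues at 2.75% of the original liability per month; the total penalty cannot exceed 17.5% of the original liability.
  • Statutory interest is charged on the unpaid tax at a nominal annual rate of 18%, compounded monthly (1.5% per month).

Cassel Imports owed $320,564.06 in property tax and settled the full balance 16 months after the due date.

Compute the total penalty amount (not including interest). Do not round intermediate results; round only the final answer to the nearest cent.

Penalty (uncapped): 16 × 2.75% × $320,564.06 = $141,048.19…; cap = 17.5% × $320,564.06 = $56,098.71… → penalty = $56,098.71…

$56,098.71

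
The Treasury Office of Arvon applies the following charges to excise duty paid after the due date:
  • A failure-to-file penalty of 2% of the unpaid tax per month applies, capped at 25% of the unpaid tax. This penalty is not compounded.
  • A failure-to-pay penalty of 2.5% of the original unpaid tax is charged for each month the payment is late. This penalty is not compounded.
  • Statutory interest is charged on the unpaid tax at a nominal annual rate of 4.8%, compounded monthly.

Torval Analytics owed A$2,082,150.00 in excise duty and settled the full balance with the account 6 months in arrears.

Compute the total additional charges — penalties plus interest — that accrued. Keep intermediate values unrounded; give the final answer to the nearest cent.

Failure-to-file: 6 × 2% × A$2,082,150.00 = A$249,858.00 (under the 25% cap)
Failure-to-pay penalty = 2.5% × A$2,082,150.00 × 6 mo = A$312,322.50
Interest (4.8%/yr ÷ 12 = 0.4%/month): A$2,082,150.00 × ((1 + 0.004)^6 − 1) = A$50,473.9892…
Penalties + interest = A$562,180.5000 + A$50,473.9892… = A$612,654.49

A$612,654.49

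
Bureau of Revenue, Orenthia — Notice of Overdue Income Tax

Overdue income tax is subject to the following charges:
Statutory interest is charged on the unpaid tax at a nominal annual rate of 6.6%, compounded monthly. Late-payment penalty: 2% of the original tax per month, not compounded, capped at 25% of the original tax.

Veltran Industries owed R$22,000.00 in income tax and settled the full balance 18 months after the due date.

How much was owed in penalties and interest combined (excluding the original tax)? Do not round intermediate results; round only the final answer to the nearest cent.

Penalty (uncapped): 18 × 2% × R$22,000.00 = R$7,920.00; cap = 25% × R$22,000.00 = R$5,500.00 → penalty = R$5,500.00
Interest (6.6%/yr ÷ 12 = 0.55%/month): R$22,000.00 × ((1 + 0.0055)^18 − 1) = R$2,282.8708…
Penalties + interest = R$5,500.0000 + R$2,282.8708… = R$7,782.87

R$7,782.87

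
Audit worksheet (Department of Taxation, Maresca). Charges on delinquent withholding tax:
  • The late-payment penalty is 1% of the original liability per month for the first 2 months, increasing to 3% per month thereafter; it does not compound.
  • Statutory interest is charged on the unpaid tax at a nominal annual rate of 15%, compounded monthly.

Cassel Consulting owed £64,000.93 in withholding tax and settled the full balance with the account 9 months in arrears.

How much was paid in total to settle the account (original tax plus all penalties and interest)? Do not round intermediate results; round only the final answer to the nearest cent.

£86,291.95

Penalty, months 1–2: 2 × 1% × £64,000.93 = £1,280.02…
Penalty, months 3–9: 7 × 3% × £64,000.93 = £13,440.20…
Interest (15%/yr ÷ 12 = 1.25%/month): £64,000.93 × ((1 + 0.0125)^9 − 1) = £7,570.8094…
Total = £64,000.93 + £14,720.2139 + £7,570.8094… = £86,291.95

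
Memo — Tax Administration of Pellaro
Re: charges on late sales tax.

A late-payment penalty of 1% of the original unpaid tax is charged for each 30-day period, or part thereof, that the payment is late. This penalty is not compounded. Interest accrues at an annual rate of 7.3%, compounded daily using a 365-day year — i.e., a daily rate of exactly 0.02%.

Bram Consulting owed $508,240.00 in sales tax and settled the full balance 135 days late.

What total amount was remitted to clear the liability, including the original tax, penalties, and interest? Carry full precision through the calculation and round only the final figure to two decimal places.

$547,560.00

Penalty periods: ⌈135/30⌉ = 5; penalty = 5 × 1% × $508,240.00 = $25,412.00
Interest: $508,240.00 × ((1 + 0.0002)^135 − 1) = $508,240.00 × 0.02736503… = $13,908.0025…
Total = $508,240.00 + $25,412.0000 + $13,908.0025… = $547,560.00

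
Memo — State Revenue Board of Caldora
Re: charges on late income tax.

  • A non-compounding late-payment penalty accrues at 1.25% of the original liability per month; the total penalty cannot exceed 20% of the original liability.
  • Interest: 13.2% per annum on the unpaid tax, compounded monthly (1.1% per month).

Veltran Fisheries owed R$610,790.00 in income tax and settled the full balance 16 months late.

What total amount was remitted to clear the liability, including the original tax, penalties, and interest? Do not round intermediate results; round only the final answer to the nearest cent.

R$849,787.68

Penalty (uncapped): 16 × 1.25% × R$610,790.00 = R$122,158.00; cap = 20% × R$610,790.00 = R$122,158.00 → penalty = R$122,158.00
Interest: R$610,790.00 × ((1 + 0.011)^16 − 1) = R$610,790.00 × 0.1912927… = R$116,839.6832…
Total = R$610,790.00 + R$122,158.0000 + R$116,839.6832… = R$849,787.68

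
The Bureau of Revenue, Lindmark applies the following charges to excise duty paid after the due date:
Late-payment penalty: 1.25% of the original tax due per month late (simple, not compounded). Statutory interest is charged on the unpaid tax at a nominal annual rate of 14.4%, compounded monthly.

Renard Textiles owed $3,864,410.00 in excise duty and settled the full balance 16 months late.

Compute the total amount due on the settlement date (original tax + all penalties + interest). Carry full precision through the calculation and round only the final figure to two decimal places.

$5,449,925.37

Late-payment penalty = 1.25% × $3,864,410.00 × 16 mo = $772,882.00
Interest (14.4%/yr ÷ 12 = 1.2%/month): $3,864,410.00 × ((1 + 0.012)^16 − 1) = $812,633.3723…
Total = $3,864,410.00 + $772,882.0000 + $812,633.3723… = $5,449,925.37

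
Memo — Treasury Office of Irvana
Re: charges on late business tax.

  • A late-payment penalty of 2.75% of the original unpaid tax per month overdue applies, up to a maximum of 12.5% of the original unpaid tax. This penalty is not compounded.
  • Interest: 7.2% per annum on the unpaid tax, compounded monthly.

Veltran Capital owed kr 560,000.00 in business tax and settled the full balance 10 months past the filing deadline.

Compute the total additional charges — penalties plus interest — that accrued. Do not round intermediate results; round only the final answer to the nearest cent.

kr 104,521.87

Penalty (uncapped): 10 × 2.75% × kr 560,000.00 = kr 154,000.00; cap = 12.5% × kr 560,000.00 = kr 70,000.00 → penalty = kr 70,000.00
Interest (7.2%/yr ÷ 12 = 0.6%/month): kr 560,000.00 × ((1 + 0.006)^10 − 1) = kr 34,521.8687…
Penalties + interest = kr 70,000.0000 + kr 34,521.8687… = kr 104,521.87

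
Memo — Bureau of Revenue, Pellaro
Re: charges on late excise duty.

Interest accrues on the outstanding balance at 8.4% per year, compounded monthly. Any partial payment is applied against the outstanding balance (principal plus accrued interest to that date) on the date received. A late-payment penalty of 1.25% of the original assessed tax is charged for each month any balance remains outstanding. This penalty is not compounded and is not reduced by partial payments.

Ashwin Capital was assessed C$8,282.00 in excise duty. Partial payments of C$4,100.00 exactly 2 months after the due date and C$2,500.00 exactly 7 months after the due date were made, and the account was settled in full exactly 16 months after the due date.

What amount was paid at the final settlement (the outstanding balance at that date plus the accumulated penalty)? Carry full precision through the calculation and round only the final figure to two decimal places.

C$3,733.72

Monthly rate = 8.4% ÷ 12 = 0.7%
Balance at month 2: C$8,282.0000 × (1 + 0.007)^2 = C$8,398.3538…
After C$4,100.00 payment: C$8,398.3538… − C$4,100.00 = C$4,298.3538…
Balance at month 7: C$4,298.3538… × (1 + 0.007)^5 = C$4,450.9172…
After C$2,500.00 payment: C$4,450.9172… − C$2,500.00 = C$1,950.9172…
Balance at month 16: C$1,950.9172… × (1 + 0.007)^9 = C$2,077.3232…
Penalty: 16 × 1.25% × C$8,282.00 = C$1,656.40
Final settlement = outstanding balance + penalty = C$2,077.3232… + C$1,656.40 = C$3,733.72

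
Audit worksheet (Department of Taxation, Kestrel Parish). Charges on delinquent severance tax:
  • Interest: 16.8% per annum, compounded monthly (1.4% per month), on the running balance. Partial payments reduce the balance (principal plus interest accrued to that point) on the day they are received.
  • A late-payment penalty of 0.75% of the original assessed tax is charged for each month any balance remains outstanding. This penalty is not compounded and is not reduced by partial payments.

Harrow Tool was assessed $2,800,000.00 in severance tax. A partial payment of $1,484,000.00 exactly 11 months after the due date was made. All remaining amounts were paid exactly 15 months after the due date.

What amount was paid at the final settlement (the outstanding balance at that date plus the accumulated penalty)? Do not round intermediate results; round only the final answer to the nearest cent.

Balance at month 11: $2,800,000.0000 × (1 + 0.014)^11 = $3,262,687.9300…
After $1,484,000.00 payment: $3,262,687.9300… − $1,484,000.00 = $1,778,687.9300…
Balance at month 15: $1,778,687.9300… × (1 + 0.014)^4 = $1,880,405.7822…
Penalty: 15 × 0.75% × $2,800,000.00 = $315,000.00
Final settlement = outstanding balance + penalty = $1,880,405.7822… + $315,000.00 = $2,195,405.78

$2,195,405.78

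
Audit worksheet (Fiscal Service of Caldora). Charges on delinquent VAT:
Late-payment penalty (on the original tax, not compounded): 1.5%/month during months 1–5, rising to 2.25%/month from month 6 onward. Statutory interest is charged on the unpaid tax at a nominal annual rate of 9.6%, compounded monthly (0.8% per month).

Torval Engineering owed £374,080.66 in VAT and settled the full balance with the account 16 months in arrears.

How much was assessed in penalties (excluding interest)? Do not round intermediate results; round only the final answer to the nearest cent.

Penalty, months 1–5: 5 × 1.5% × £374,080.66 = £28,056.05…
Penalty, months 6–16: 11 × 2.25% × £374,080.66 = £92,584.96…
Total penalty = £28,056.05… + £92,584.96… = £120,641.01

£120,641.01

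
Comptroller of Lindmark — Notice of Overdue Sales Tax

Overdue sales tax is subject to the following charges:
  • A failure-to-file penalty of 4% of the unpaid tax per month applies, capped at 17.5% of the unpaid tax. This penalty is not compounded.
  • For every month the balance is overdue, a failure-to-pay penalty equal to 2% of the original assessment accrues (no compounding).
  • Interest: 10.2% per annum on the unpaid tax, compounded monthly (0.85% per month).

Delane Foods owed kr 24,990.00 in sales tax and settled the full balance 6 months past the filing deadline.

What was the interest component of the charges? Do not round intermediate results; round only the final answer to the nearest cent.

Interest: kr 24,990.00 × ((1 + 0.0085)^6 − 1) = kr 24,990.00 × 0.0520961… = kr 1,301.8818…

kr 1,301.88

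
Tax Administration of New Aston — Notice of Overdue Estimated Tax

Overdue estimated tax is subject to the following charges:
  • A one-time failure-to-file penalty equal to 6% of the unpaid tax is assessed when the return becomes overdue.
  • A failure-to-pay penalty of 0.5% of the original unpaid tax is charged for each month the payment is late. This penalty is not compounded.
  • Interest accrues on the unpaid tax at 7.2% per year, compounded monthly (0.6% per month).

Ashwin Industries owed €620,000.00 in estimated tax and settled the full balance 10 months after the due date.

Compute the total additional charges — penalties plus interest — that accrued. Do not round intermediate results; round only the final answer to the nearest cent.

Failure-to-file penalty: 6% × €620,000.00 = €37,200.00
Failure-to-pay penalty = 0.5% × €620,000.00 × 10 mo = €31,000.00
Interest: €620,000.00 × ((1 + 0.006)^10 − 1) = €620,000.00 × 0.0616462… = €38,220.6404…
Penalties + interest = €68,200.0000 + €38,220.6404… = €106,420.64

€106,420.64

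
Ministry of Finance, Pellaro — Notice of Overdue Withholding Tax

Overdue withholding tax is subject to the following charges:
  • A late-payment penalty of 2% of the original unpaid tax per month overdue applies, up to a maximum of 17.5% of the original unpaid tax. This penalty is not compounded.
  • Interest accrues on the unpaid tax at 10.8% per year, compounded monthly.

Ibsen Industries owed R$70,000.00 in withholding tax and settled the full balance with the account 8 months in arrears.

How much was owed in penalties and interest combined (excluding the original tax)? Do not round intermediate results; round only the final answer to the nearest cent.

R$16,401.65

Penalty: 8 × 2% × R$70,000.00 = R$11,200.00 (below the 17.5% cap of R$12,250.00)
Interest (10.8%/yr ÷ 12 = 0.9%/month): R$70,000.00 × ((1 + 0.009)^8 − 1) = R$5,201.6501…
Penalties + interest = R$11,200.0000 + R$5,201.6501… = R$16,401.65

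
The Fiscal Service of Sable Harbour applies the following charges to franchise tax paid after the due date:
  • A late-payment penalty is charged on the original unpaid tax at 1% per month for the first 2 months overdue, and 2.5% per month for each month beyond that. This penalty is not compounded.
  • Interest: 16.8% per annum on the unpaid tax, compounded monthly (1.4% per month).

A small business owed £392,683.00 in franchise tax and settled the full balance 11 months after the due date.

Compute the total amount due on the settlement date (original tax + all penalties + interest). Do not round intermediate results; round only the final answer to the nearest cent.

£553,779.51

Penalty, months 1–2: 2 × 1% × £392,683.00 = £7,853.66
Penalty, months 3–11: 9 × 2.5% × £392,683.00 = £88,353.68…
Interest: £392,683.00 × ((1 + 0.014)^11 − 1) = £392,683.00 × 0.1652457… = £64,889.1730…
Total = £392,683.00 + £96,207.3350 + £64,889.1730… = £553,779.51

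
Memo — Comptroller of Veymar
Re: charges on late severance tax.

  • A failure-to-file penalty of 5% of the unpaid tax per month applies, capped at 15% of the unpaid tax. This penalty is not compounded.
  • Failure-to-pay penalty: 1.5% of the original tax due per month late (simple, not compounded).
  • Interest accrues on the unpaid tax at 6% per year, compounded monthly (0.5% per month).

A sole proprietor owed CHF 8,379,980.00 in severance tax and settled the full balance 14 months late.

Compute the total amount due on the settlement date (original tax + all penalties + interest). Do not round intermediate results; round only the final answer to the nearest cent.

Failure-to-file: 14 × 5% × CHF 8,379,980.00 = CHF 5,865,986.00, capped at 15% × CHF 8,379,980.00 = CHF 1,256,997.00
Failure-to-pay penalty = 1.5% × CHF 8,379,980.00 × 14 mo = CHF 1,759,795.80
Interest: CHF 8,379,980.00 × ((1 + 0.005)^14 − 1) = CHF 8,379,980.00 × 0.0723211… = CHF 606,049.6391…
Total = CHF 8,379,980.00 + CHF 3,016,792.8000 + CHF 606,049.6391… = CHF 12,002,822.44

CHF 12,002,822.44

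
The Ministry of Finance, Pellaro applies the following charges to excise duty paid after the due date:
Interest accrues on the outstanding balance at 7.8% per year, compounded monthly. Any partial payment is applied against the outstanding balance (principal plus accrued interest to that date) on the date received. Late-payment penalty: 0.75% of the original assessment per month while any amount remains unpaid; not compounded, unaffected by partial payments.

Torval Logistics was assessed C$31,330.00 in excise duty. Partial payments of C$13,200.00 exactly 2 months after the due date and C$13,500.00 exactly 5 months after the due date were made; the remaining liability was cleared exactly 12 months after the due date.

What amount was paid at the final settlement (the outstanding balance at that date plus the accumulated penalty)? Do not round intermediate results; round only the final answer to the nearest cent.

Monthly rate = 7.8% ÷ 12 = 0.65%
Balance at month 2: C$31,330.0000 × (1 + 0.0065)^2 = C$31,738.6137…
After C$13,200.00 payment: C$31,738.6137… − C$13,200.00 = C$18,538.6137…
Balance at month 5: C$18,538.6137… × (1 + 0.0065)^3 = C$18,902.4715…
After C$13,500.00 payment: C$18,902.4715… − C$13,500.00 = C$5,402.4715…
Balance at month 12: C$5,402.4715… × (1 + 0.0065)^7 = C$5,653.1296…
Penalty: 12 × 0.75% × C$31,330.00 = C$2,819.70
Final settlement = outstanding balance + penalty = C$5,653.1296… + C$2,819.70 = C$8,472.83

C$8,472.83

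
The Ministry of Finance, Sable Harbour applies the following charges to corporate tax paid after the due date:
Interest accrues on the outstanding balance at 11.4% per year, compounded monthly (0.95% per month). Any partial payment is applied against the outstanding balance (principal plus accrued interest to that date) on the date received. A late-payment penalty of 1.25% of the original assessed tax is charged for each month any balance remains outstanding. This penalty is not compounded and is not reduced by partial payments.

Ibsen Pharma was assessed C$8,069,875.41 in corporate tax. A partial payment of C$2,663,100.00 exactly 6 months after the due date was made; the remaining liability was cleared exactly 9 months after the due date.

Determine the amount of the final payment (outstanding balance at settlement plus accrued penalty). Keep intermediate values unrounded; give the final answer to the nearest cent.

C$6,954,797.65

Balance at month 6: C$8,069,875.4100 × (1 + 0.0095)^6 = C$8,540,922.2701…
After C$2,663,100.00 payment: C$8,540,922.2701… − C$2,663,100.00 = C$5,877,822.2701…
Balance at month 9: C$5,877,822.2701… × (1 + 0.0095)^3 = C$6,046,936.6647…
Penalty: 9 × 1.25% × C$8,069,875.41 = C$907,860.98…
Final settlement = outstanding balance + penalty = C$6,046,936.6647… + C$907,860.98… = C$6,954,797.65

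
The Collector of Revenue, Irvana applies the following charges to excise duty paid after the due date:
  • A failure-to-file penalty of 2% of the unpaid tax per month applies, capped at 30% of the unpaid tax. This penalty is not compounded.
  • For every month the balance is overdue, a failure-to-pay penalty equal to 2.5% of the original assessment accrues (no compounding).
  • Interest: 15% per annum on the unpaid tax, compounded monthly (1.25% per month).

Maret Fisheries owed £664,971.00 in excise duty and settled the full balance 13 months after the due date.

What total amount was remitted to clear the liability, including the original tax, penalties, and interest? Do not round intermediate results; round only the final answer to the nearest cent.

£1,170,524.48

Failure-to-file: 13 × 2% × £664,971.00 = £172,892.46 (under the 30% cap)
Failure-to-pay penalty = 2.5% × £664,971.00 × 13 mo = £216,115.58…
Interest: £664,971.00 × ((1 + 0.0125)^13 − 1) = £664,971.00 × 0.1752639… = £116,545.4436…
Total = £664,971.00 + £389,008.0350 + £116,545.4436… = £1,170,524.48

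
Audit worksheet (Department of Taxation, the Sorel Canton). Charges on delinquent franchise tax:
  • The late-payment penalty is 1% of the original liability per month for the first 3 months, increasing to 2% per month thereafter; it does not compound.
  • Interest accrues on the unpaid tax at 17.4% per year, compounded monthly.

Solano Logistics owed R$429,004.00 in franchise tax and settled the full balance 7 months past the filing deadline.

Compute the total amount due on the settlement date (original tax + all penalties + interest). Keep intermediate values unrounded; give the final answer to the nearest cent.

R$521,678.95

Penalty, months 1–3: 3 × 1% × R$429,004.00 = R$12,870.12
Penalty, months 4–7: 4 × 2% × R$429,004.00 = R$34,320.32
Interest (17.4%/yr ÷ 12 = 1.45%/month): R$429,004.00 × ((1 + 0.0145)^7 − 1) = R$45,484.5110…
Total = R$429,004.00 + R$47,190.4400 + R$45,484.5110… = R$521,678.95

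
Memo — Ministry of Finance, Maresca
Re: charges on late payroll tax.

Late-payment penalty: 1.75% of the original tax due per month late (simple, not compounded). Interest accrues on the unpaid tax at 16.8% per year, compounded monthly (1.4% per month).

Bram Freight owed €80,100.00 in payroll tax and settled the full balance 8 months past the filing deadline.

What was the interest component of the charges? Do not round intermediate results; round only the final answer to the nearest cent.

Interest: €80,100.00 × ((1 + 0.014)^8 − 1) = €80,100.00 × 0.1176444… = €9,423.3151…

€9,423.32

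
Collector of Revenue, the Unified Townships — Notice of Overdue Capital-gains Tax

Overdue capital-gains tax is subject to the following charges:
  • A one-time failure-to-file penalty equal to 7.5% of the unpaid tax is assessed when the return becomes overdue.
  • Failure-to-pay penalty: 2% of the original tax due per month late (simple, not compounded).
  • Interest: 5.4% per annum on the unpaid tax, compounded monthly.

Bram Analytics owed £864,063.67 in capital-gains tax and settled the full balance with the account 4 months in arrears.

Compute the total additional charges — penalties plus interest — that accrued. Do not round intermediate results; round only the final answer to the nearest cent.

£149,588.31

Failure-to-file penalty: 7.5% × £864,063.67 = £64,804.78…
Failure-to-pay penalty = 2% × £864,063.67 × 4 mo = £69,125.09…
Interest (5.4%/yr ÷ 12 = 0.45%/month): £864,063.67 × ((1 + 0.0045)^4 − 1) = £15,658.4451…
Penalties + interest = £133,929.8689… + £15,658.4451… = £149,588.31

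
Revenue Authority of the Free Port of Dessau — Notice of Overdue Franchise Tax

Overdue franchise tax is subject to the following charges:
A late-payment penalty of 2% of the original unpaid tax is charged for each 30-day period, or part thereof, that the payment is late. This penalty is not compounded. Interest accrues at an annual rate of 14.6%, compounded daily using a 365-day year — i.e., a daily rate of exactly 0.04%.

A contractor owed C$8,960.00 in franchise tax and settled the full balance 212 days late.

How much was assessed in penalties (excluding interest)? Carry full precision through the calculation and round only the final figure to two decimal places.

C$1,433.60

Penalty periods: ⌈212/30⌉ = 8; penalty = 8 × 2% × C$8,960.00 = C$1,433.60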